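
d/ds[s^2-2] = 2*s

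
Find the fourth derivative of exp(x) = exp(x)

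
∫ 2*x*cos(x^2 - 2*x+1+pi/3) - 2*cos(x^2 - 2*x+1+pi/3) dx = sin((x - 1)^2 + pi/3) + C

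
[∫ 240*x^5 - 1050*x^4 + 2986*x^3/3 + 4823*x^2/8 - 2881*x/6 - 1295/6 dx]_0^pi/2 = -5*(-pi^2/2 + 2 + 7*pi/4)^3 - 21*pi/4 + (-pi^2/2 + 2 + 7*pi/4)^2/3 + 3*pi^2/2 + 116/3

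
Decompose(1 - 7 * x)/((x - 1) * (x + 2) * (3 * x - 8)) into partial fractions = -159/(70*(3*x - 8)) + 5/(14*(x + 2)) + 2/(5*(x - 1))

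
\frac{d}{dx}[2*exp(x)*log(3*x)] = (2*x*exp(x)*log(x) + 2*x*exp(x)*log(3) + 2*exp(x))/x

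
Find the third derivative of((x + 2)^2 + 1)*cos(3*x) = 27*x^2*sin(3*x) + 108*x*sin(3*x) - 54*x*cos(3*x) + 117*sin(3*x) - 108*cos(3*x)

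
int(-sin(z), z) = cos(z) + C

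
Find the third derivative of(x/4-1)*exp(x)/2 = x*exp(x)/8 - exp(x)/8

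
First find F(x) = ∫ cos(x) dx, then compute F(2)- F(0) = sin(2)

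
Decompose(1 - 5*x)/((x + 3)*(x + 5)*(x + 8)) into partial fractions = 41/(15*(x + 8)) - 13/(3*(x + 5)) + 8/(5*(x + 3))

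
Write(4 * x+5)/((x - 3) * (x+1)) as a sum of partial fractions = -1/(4*(x + 1)) + 17/(4*(x - 3))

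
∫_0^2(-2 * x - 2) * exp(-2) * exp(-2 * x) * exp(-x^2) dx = -exp(-2) + exp(-10)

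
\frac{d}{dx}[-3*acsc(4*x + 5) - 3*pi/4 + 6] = 12/(16*x^2*sqrt(1 - 1/(16*x^2 + 40*x + 25)) + 40*x*sqrt(1 - 1/(16*x^2 + 40*x + 25)) + 25*sqrt(1 - 1/(16*x^2 + 40*x + 25)))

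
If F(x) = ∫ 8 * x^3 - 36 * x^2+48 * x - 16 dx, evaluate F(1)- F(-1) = -56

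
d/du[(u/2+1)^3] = 3*u^2/8 + 3*u/2 + 3/2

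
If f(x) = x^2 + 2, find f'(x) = 2*x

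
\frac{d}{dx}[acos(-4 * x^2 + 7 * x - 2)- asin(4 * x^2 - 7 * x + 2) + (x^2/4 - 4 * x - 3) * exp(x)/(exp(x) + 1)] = (x^2*exp(x) + 2*x*exp(2*x) - 14*x*exp(x) - 16*exp(2*x) - 28*exp(x))/(4*exp(2*x) + 8*exp(x) + 4)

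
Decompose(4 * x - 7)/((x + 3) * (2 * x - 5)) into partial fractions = 6/(11*(2*x - 5)) + 19/(11*(x + 3))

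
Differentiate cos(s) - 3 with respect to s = -sin(s)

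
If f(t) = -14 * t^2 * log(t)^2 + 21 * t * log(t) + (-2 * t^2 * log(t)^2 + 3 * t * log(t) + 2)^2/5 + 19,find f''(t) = (48*t^3*log(t)^4 + 112*t^3*log(t)^3 + 48*t^3*log(t)^2 - 72*t^2*log(t)^3 - 180*t^2*log(t)^2 - 72*t^2*log(t) - 138*t*log(t)^2 - 414*t*log(t) - 138*t + 117)/(5*t)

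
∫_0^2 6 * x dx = 12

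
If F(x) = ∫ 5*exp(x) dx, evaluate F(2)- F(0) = -5 + 5*exp(2)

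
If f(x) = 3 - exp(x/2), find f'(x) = -exp(x/2)/2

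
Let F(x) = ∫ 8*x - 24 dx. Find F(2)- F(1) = -12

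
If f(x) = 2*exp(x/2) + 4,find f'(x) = exp(x/2)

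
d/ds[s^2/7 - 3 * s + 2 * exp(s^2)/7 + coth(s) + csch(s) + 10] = 4*s*exp(s^2)/7 + 2*s/7 - 3 - cosh(s)/sinh(s)^2 - 1/sinh(s)^2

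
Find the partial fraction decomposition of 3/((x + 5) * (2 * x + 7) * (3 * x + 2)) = 27/(221*(3*x + 2)) - 4/(17*(2*x + 7)) + 1/(13*(x + 5))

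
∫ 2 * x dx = x^2 + C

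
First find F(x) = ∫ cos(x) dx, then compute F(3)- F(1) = -sin(1) + sin(3)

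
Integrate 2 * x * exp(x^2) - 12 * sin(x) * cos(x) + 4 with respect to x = 4*x + exp(x^2) + 6*cos(x)^2 + C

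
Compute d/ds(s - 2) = 1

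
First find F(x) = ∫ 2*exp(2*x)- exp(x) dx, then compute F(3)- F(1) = -3*exp(3) - (1 + E)^2 + 3*E + (1 + exp(3))^2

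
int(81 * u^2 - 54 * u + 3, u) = 27*u^3 - 27*u^2 + 3*u + C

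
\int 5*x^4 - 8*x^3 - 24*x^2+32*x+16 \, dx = x^5 - 2*x^4 - 8*x^3 + 16*x^2 + 16*x + C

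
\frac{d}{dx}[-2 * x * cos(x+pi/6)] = 2*x*sin(x + pi/6) - 2*cos(x + pi/6)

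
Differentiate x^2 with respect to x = 2*x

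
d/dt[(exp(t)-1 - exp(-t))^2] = (2*exp(4*t) - 2*exp(3*t) - 2*exp(t) - 2)*exp(-2*t)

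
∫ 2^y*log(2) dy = 2^y + C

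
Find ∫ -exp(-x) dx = exp(-x) + C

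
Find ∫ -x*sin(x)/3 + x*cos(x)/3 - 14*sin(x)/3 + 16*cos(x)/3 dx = sqrt(2)*(x + 15)*sin(x + pi/4)/3 + C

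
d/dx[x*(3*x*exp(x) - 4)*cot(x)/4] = 3*x^2*exp(x)/(4*tan(x)) - 3*x^2*exp(x)/(4*sin(x)^2) + 3*x*exp(x)/(2*tan(x)) + x/sin(x)^2 - 1/tan(x)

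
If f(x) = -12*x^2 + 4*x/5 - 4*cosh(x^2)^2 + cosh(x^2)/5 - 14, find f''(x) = 4*x^2*cosh(x^2)/5 - 32*x^2*cosh(2*x^2) + 2*sinh(x^2)/5 - 8*sinh(2*x^2) - 24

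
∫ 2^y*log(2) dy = 2^y + C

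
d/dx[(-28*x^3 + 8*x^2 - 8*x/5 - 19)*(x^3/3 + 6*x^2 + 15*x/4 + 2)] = -56*x^5 - 2480*x^4/3 - 3452*x^3/15 - 629*x^2/5 - 208*x - 1489/20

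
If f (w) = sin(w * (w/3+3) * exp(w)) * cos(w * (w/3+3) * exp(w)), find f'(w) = (w^2/3 + 11*w/3 + 3)*exp(w)*cos(2*w*(w/3 + 3)*exp(w))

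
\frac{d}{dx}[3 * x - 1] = 3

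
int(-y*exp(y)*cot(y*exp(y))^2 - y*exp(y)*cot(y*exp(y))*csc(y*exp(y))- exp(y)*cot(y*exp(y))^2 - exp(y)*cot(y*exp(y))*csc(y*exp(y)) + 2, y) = y*exp(y) + 2*y + cot(y*exp(y)) + csc(y*exp(y)) + C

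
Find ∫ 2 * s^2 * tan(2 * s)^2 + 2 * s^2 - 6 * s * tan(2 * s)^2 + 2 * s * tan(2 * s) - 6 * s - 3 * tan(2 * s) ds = s*(s - 3)*tan(2*s) + C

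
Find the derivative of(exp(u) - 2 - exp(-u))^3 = (3*exp(6*u) - 12*exp(5*u) + 9*exp(4*u) + 9*exp(2*u) + 12*exp(u) + 3)*exp(-3*u)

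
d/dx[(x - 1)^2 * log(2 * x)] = (2*x^2*log(x) + x^2 + 2*x^2*log(2) - 2*x*log(x) - 2*x - 2*x*log(2) + 1)/x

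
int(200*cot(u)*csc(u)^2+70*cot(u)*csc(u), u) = -10*(7 + 10/sin(u))*csc(u) + C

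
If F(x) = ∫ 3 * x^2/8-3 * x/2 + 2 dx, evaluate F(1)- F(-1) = 17/4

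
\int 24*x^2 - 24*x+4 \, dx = 8*x^3 - 12*x^2 + 4*x + C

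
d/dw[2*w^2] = 4*w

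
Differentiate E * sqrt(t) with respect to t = E/(2*sqrt(t))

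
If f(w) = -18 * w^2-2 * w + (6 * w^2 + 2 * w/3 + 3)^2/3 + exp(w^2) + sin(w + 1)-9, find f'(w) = 48*w^3 + 8*w^2 + 2*w*exp(w^2) - 316*w/27 + cos(w + 1) - 2/3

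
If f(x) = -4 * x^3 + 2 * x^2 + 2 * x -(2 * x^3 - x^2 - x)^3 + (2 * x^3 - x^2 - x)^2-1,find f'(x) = -72*x^8 + 96*x^7 + 42*x^6 - 42*x^5 - 35*x^4 - 3*x^2 + 6*x + 2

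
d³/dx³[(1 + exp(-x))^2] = (-2*exp(x) - 8)*exp(-2*x)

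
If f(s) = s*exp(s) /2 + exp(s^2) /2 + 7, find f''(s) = 2*s^2*exp(s^2) + s*exp(s)/2 + exp(s) + exp(s^2)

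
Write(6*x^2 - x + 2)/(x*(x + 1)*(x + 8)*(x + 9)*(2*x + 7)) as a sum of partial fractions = 1264/(3465*(2*x + 7)) + 497/(792*(x + 9)) - 197/(252*(x + 8)) - 9/(280*(x + 1)) + 1/(252*x)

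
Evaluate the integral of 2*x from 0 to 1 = 1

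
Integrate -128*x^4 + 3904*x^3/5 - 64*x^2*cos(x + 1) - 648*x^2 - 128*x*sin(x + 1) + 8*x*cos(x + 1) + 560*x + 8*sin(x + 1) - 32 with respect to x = -8*x*(8*x - 1)*(2*x^3 - 15*x^2 + 15*x + 5*sin(x + 1) - 20)/5 + C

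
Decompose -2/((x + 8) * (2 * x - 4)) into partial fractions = 1/(10*(x + 8)) - 1/(10*(x - 2))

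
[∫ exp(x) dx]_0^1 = -1 + E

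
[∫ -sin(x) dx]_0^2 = -1 + cos(2)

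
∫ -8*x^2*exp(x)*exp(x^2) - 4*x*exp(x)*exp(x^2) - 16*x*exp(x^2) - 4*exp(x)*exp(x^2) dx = 4*(-x*exp(x) - 2)*exp(x^2) + C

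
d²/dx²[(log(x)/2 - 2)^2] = (5 - log(x))/(2*x^2)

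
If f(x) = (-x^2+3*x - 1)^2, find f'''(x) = 24*x - 36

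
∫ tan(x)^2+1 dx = tan(x) + C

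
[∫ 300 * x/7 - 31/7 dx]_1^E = -300/7 - 9*E + 5*(-5 + 3*E)^2/7 + (-5*E - 2)*(-3*E - 4)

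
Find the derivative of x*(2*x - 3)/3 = 4*x/3 - 1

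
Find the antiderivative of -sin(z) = cos(z) + C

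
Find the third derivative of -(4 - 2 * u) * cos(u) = 2*u*sin(u) - 4*sin(u) - 6*cos(u)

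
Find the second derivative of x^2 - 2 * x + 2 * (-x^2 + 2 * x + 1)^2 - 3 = 24*x^2 - 48*x + 10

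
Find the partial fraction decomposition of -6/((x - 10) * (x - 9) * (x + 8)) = -1/(51*(x + 8)) + 6/(17*(x - 9)) - 1/(3*(x - 10))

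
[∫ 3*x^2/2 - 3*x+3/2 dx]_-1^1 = 4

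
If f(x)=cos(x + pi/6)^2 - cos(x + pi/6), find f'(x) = sin(x + pi/6) - sin(2*x + pi/3)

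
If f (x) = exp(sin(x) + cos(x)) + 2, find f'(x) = sqrt(2)*exp(sin(x))*exp(cos(x))*cos(x + pi/4)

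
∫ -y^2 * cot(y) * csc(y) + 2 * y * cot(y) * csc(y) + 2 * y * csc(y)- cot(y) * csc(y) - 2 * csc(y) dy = (y - 1)^2*csc(y) + C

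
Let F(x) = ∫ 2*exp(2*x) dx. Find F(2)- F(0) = -1 + exp(4)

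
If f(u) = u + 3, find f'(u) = 1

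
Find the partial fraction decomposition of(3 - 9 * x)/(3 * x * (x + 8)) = -25/(8*(x + 8)) + 1/(8*x)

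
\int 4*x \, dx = 2*x^2 + C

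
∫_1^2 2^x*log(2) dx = 2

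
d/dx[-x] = -1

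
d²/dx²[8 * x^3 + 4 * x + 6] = 48*x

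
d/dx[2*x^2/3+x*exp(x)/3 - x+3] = x*exp(x)/3 + 4*x/3 + exp(x)/3 - 1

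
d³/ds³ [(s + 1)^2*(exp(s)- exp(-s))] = (s^2*exp(2*s) + s^2 + 8*s*exp(2*s) - 4*s + 13*exp(2*s) + 1)*exp(-s)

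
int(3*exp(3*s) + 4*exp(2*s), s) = (exp(s) + 2)*exp(2*s) + C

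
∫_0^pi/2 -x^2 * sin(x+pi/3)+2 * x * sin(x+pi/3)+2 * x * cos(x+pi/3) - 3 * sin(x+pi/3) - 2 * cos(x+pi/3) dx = -sqrt(3)*((-1 + pi/2)^2 + 2)/2 - 3/2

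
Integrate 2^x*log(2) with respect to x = 2^x + C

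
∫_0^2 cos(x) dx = sin(2)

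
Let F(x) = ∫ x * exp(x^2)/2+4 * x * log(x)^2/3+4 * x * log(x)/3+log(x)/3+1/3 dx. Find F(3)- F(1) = -E/4 + log(3) + 6*log(3)^2 + exp(9)/4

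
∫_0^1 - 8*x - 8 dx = -12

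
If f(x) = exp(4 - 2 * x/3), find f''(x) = 4*exp(4 - 2*x/3)/9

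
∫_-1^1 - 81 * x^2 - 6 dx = -66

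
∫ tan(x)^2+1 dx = tan(x) + C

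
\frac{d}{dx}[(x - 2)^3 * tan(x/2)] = (x - 2)^2*(x/(2*cos(x/2)^2) + 3*tan(x/2) - 1/cos(x/2)^2)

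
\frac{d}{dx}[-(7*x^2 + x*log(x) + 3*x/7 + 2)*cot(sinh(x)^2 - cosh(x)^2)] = -14*x*cot(sinh(x)^2 - cosh(x)^2) - log(x)*cot(sinh(x)^2 - cosh(x)^2) - 10*cot(sinh(x)^2 - cosh(x)^2)/7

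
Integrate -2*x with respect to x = -x^2 + C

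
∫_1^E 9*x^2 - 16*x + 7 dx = (-2 + 3*E)*(-2*E + 1 + exp(2))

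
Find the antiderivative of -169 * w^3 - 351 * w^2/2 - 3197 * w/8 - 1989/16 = -169*w^4/4 - 117*w^3/2 - 3197*w^2/16 - 1989*w/16 + C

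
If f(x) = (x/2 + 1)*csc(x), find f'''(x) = (x*cos(x)/(2*sin(x)) - 3*x*cos(x)/sin(x)^3 - 3/2 + cos(x)/sin(x) + 3/sin(x)^2 - 6*cos(x)/sin(x)^3)/sin(x)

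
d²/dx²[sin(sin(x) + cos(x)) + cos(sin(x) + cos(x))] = 2*sqrt(2)*sin(x)*sin(sqrt(2)*sin(x + pi/4) + pi/4)*cos(x) - 2*sin(x + pi/4)*cos(sqrt(2)*sin(x + pi/4) + pi/4) - sqrt(2)*sin(sqrt(2)*sin(x + pi/4) + pi/4)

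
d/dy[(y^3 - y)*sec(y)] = (y^3*sin(y)/cos(y) + 3*y^2 - y*sin(y)/cos(y) - 1)/cos(y)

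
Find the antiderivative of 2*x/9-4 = x^2/9 - 4*x + C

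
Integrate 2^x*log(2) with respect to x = 2^x + C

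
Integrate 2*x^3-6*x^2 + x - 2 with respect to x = x^4/2 - 2*x^3 + x^2/2 - 2*x + C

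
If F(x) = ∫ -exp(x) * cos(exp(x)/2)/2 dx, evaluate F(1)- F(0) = -sin(E/2) + sin(1/2)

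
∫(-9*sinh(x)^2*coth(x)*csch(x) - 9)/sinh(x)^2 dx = 9/tanh(x) + 9/sinh(x) + C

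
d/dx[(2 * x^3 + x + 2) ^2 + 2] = 24*x^5 + 16*x^3 + 24*x^2 + 2*x + 4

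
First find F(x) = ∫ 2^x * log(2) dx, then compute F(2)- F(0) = 3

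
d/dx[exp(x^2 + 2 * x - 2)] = 2*x*exp(x^2 + 2*x - 2) + 2*exp(x^2 + 2*x - 2)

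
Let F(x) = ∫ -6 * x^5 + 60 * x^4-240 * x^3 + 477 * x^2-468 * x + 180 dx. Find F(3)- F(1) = -2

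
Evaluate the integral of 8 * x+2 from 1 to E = -6 - 2*E*(-2*E - 1)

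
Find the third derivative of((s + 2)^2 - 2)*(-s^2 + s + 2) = -24*s - 18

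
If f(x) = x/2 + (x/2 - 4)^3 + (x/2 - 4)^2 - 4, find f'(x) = 3*x^2/8 - 11*x/2 + 41/2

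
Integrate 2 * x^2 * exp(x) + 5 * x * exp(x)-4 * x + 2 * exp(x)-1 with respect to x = (exp(x) - 1)*(2*x^2 + x + 1) + C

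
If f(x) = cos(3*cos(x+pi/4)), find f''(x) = -9*sin(x + pi/4)^2*cos(3*cos(x + pi/4)) + 3*sin(3*cos(x + pi/4))*cos(x + pi/4)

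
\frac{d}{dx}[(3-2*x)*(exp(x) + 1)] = -2*x*exp(x) + exp(x) - 2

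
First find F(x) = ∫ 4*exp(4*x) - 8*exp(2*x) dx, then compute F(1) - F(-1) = -(-2 + exp(-2))^2 + (-2 + exp(2))^2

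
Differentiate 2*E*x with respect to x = 2*E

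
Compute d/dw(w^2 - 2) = 2*w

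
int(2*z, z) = z^2 + C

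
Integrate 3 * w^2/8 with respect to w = w^3/8 + C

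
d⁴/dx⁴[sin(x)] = sin(x)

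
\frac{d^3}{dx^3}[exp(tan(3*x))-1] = 27*(tan(3*x)^6 + 6*tan(3*x)^5 + 9*tan(3*x)^4 + 12*tan(3*x)^3 + 11*tan(3*x)^2 + 6*tan(3*x) + 3)*exp(tan(3*x))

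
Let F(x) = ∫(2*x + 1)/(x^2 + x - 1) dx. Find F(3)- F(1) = -log(2) + log(22)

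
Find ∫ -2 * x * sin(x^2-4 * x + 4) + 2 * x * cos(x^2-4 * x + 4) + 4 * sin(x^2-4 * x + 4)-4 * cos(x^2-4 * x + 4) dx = sin((x - 2)^2) + cos((x - 2)^2) + C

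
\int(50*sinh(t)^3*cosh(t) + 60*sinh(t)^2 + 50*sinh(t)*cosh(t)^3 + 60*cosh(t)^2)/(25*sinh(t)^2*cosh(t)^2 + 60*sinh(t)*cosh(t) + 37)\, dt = log((5*sinh(2*t) + 12)^2/4 + 1) + C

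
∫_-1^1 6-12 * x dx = 12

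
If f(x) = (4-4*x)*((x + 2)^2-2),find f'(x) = -12*x^2 - 24*x + 8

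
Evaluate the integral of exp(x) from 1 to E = -E + exp(E)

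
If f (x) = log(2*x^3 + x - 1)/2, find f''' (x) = (24*x^6 - 12*x^4 + 84*x^3 + 6*x^2 + 6*x + 7)/(8*x^9 + 12*x^7 - 12*x^6 + 6*x^5 - 12*x^4 + 7*x^3 - 3*x^2 + 3*x - 1)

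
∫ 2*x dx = x^2 + C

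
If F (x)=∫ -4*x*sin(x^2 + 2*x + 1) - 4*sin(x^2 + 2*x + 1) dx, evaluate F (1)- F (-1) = -2 + 2*cos(4)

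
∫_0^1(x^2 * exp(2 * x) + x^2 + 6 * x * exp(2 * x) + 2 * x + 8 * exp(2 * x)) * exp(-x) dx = -9*exp(-1) + 9*E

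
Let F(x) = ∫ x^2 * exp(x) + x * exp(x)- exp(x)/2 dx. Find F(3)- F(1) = -E/2 + 13*exp(3)/2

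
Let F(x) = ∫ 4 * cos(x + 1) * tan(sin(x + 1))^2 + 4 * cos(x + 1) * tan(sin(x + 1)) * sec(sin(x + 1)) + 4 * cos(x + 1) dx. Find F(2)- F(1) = -4/cos(sin(2)) - 4*tan(sin(2)) + 4*tan(sin(3)) + 4/cos(sin(3))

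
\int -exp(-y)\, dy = exp(-y) + C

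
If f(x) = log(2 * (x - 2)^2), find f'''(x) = 4/(x^3 - 6*x^2 + 12*x - 8)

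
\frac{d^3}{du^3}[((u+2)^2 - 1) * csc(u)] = (u^2*cos(u)/sin(u) - 6*u^2*cos(u)/sin(u)^3 - 6*u + 4*u*cos(u)/sin(u) + 12*u/sin(u)^2 - 24*u*cos(u)/sin(u)^3 - 12 - 3*cos(u)/sin(u) + 24/sin(u)^2 - 18*cos(u)/sin(u)^3)/sin(u)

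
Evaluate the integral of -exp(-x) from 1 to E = -exp(-1) + exp(-E)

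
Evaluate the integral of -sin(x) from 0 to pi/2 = -1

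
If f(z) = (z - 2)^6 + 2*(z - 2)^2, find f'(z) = 6*z^5 - 60*z^4 + 240*z^3 - 480*z^2 + 484*z - 200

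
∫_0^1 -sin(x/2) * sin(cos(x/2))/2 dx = -cos(cos(1/2)) + cos(1)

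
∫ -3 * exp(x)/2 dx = -3*exp(x)/2 + C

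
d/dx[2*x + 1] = 2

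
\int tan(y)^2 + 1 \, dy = tan(y) + C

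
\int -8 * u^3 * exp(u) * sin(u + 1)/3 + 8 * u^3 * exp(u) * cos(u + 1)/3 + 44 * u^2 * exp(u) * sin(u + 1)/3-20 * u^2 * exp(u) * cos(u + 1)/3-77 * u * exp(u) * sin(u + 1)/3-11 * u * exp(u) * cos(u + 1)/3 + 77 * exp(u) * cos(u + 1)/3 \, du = u*(8*u^2 - 44*u + 77)*exp(u)*cos(u + 1)/3 + C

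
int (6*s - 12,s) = 3*s^2 - 12*s + C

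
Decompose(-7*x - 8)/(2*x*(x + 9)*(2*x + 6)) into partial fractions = 55/(216*(x + 9)) - 13/(72*(x + 3)) - 2/(27*x)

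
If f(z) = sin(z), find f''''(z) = sin(z)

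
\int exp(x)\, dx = exp(x) + C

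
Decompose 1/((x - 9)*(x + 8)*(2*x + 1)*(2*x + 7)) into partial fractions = 2/(675*(2*x + 7)) - 2/(855*(2*x + 1)) - 1/(2295*(x + 8)) + 1/(8075*(x - 9))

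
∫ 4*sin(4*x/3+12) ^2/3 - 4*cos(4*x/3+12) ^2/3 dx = -sin(8*x/3 + 24)/2 + C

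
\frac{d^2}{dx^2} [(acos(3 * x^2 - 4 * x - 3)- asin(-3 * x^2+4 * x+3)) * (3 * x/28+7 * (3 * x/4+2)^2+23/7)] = 63*acos(3*x^2 - 4*x - 3)/8 - 63*asin(-3*x^2 + 4*x + 3)/8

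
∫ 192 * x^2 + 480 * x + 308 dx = 64*x^3 + 240*x^2 + 308*x + C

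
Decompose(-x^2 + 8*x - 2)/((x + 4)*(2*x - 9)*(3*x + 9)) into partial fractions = 11/(153*(2*x - 9)) - 50/(51*(x + 4)) + 7/(9*(x + 3))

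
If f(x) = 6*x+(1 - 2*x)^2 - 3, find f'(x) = 8*x + 2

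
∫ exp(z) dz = exp(z) + C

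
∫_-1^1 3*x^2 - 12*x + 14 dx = 30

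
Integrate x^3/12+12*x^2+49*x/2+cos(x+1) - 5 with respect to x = x^4/48 + 4*x^3 + 49*x^2/4 - 5*x + sin(x + 1) + C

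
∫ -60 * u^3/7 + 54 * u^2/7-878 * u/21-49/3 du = -15*u^4/7 + 18*u^3/7 - 439*u^2/21 - 49*u/3 + C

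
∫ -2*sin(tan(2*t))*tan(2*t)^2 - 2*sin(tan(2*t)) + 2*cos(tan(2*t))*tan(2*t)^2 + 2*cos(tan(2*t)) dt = sqrt(2)*sin(tan(2*t) + pi/4) + C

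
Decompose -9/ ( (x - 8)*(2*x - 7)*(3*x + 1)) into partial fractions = -81/(575*(3*x + 1)) + 4/(23*(2*x - 7)) - 1/(25*(x - 8))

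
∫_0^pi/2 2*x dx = pi^2/4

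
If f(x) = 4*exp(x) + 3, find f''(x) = 4*exp(x)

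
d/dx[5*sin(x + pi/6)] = 5*cos(x + pi/6)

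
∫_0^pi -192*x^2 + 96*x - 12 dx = (1 - 4*pi)^3 - 1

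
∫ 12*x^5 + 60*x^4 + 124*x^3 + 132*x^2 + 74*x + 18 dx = 2*x^6 + 12*x^5 + 31*x^4 + 44*x^3 + 37*x^2 + 18*x + C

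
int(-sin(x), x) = cos(x) + C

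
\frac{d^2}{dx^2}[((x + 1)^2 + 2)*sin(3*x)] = -9*x^2*sin(3*x) - 18*x*sin(3*x) + 12*x*cos(3*x) - 25*sin(3*x) + 12*cos(3*x)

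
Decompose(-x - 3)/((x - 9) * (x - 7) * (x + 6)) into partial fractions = 1/(65*(x + 6)) + 5/(13*(x - 7)) - 2/(5*(x - 9))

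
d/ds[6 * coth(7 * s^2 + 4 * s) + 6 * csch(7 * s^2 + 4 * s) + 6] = -(84*s*cosh(s*(7*s + 4)) + 84*s + 24*cosh(s*(7*s + 4)) + 24)/sinh(s*(7*s + 4))^2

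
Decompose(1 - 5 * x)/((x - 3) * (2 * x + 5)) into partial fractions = -27/(11*(2*x + 5)) - 14/(11*(x - 3))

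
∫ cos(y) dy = sin(y) + C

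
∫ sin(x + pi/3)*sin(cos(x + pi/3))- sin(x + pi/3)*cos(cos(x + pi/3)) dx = sin(cos(x + pi/3)) + cos(cos(x + pi/3)) + C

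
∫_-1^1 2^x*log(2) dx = 3/2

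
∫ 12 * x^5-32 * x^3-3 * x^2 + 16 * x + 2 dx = 2*x^6 - 8*x^4 - x^3 + 8*x^2 + 2*x + C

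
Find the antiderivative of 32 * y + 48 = 16*y^2 + 48*y + C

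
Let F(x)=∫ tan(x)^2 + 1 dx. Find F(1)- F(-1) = 2*tan(1)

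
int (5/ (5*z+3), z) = log(10*z + 6) + C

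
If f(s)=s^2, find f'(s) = 2*s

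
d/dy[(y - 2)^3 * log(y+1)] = (3*y^3*log(y + 1) + y^3 - 9*y^2*log(y + 1) - 6*y^2 + 12*y + 12*log(y + 1) - 8)/(y + 1)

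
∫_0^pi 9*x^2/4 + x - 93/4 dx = -45 + (-3 + pi)^2*(3*pi/4 + 5)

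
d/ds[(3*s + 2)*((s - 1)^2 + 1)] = 9*s^2 - 8*s + 2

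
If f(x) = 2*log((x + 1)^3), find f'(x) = 6/(x + 1)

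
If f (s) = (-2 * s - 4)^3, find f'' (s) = -48*s - 96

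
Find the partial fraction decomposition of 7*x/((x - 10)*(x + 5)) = 7/(3*(x + 5)) + 14/(3*(x - 10))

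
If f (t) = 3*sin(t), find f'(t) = 3*cos(t)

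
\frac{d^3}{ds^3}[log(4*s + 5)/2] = 64/(64*s^3 + 240*s^2 + 300*s + 125)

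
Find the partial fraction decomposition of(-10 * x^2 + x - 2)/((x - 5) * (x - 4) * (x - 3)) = -89/(2*(x - 3)) + 158/(x - 4) - 247/(2*(x - 5))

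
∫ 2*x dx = x^2 + C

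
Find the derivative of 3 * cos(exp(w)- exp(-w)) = -3*(exp(2*w) + 1)*exp(-w)*sin(exp(w) - exp(-w))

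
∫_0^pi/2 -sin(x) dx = -1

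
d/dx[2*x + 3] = 2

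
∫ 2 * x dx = x^2 + C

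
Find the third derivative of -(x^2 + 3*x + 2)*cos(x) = -x^2*sin(x) - 3*x*sin(x) + 6*x*cos(x) + 4*sin(x) + 9*cos(x)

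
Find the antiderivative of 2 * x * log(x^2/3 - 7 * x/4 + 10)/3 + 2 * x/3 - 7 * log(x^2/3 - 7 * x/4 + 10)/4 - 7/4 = (4*x^2 - 21*x + 120)*log(x^2/3 - 7*x/4 + 10)/12 + C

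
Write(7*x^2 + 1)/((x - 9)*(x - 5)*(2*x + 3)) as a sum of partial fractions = 67/(273*(2*x + 3)) - 44/(13*(x - 5)) + 142/(21*(x - 9))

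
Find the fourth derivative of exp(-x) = exp(-x)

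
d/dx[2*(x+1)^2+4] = 4*x + 4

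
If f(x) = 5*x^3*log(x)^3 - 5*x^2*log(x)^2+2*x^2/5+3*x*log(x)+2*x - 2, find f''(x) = (150*x^2*log(x)^3 + 375*x^2*log(x)^2 + 150*x^2*log(x) - 50*x*log(x)^2 - 150*x*log(x) - 46*x + 15)/(5*x)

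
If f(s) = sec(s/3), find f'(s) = tan(s/3)*sec(s/3)/3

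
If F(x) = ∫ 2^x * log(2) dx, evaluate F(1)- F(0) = 1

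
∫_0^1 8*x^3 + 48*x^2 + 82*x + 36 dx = 95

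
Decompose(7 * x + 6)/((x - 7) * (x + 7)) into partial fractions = 43/(14*(x + 7)) + 55/(14*(x - 7))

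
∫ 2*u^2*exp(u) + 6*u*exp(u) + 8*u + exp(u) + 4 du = (exp(u) + 2)*(2*u^2 + 2*u - 1) + C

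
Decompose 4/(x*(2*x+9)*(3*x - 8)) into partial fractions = 9/(86*(3*x - 8)) + 16/(387*(2*x + 9)) - 1/(18*x)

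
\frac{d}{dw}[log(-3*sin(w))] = 1/tan(w)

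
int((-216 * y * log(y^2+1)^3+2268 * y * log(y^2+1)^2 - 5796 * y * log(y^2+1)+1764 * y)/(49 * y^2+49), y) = 9*(-3*log(y^2 + 1)^3 + 42*log(y^2 + 1)^2 - 161*log(y^2 + 1) + 98)*log(y^2 + 1)/49 + C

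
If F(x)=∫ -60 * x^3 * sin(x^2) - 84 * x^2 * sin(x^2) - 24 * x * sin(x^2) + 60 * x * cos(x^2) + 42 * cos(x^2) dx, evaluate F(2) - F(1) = 216*cos(4) - 84*cos(1)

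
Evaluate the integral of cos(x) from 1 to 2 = -sin(1) + sin(2)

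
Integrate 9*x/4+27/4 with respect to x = 9*x^2/8 + 27*x/4 + C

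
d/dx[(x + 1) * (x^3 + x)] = 4*x^3 + 3*x^2 + 2*x + 1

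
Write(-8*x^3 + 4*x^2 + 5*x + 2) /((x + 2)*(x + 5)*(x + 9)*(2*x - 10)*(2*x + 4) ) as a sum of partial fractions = 6113/(10976*(x + 9)) - 359/(480*(x + 5)) + 131/(588*(x + 2)) - 6/(49*(x + 2)^2) - 873/(27440*(x - 5))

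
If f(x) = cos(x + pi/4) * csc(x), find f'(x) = -sqrt(2)/(2*sin(x)^2)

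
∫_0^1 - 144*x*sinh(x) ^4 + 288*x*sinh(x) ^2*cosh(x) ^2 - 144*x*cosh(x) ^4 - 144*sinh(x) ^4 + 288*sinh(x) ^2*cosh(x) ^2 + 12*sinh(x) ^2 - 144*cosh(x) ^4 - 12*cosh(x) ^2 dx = -228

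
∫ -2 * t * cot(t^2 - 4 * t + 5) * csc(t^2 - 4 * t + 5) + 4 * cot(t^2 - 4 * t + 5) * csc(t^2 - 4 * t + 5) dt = csc((t - 2)^2 + 1) + C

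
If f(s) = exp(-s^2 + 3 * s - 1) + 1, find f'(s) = (3 - 2*s)*exp(-s^2 + 3*s - 1)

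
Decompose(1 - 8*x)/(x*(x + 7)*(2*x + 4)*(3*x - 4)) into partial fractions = -261/(2000*(3*x - 4)) - 57/(1750*(x + 7)) + 17/(200*(x + 2)) - 1/(112*x)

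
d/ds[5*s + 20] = 5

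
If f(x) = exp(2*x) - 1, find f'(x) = 2*exp(2*x)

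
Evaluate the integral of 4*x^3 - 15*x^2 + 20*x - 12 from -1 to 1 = -34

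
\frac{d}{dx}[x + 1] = 1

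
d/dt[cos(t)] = -sin(t)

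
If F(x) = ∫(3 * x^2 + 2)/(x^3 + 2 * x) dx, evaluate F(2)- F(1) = -log(6) + log(24)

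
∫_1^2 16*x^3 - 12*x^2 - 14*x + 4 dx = 15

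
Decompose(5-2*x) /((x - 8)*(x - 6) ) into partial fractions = 7/(2*(x - 6)) - 11/(2*(x - 8))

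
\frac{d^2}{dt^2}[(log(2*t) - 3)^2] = (-2*log(t) - 2*log(2) + 8)/t^2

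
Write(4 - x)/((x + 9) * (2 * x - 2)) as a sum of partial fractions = -13/(20*(x + 9)) + 3/(20*(x - 1))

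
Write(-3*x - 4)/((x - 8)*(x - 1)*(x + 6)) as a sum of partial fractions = 1/(7*(x + 6)) + 1/(7*(x - 1)) - 2/(7*(x - 8))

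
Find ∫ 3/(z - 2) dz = 3*log(z - 2) + C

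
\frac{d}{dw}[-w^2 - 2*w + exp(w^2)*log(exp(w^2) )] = 2*w^3*exp(w^2) + 2*w*exp(w^2) - 2*w - 2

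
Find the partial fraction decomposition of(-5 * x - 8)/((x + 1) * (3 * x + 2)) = -14/(3*x + 2) + 3/(x + 1)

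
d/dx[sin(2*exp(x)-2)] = 2*exp(x)*cos(2*exp(x) - 2)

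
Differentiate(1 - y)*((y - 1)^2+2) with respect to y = -3*y^2 + 6*y - 5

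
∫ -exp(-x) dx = exp(-x) + C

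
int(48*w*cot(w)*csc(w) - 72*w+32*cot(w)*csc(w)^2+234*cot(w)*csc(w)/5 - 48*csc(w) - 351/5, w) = 9*w/5 - 4*(3*w + 2*csc(w) + 3)^2 + 6*csc(w)/5 + C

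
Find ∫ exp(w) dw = exp(w) + C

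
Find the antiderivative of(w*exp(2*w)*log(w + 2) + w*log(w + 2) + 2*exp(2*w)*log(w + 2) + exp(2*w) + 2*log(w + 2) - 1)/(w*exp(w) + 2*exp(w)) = 2*log(w + 2)*sinh(w) + C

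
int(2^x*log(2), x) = 2^x + C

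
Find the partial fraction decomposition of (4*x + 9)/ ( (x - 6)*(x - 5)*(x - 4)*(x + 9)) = 9/(910*(x + 9)) + 25/(26*(x - 4)) - 29/(14*(x - 5)) + 11/(10*(x - 6))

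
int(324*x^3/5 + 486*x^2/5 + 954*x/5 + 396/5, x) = 81*x^4/5 + 162*x^3/5 + 477*x^2/5 + 396*x/5 + C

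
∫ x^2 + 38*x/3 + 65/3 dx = x^3/3 + 19*x^2/3 + 65*x/3 + C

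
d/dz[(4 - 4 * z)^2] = 32*z - 32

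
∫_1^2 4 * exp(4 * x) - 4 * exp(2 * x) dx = -(-1 + exp(2))^2 + (-1 + exp(4))^2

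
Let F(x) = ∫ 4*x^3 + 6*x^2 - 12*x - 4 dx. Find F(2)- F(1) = 7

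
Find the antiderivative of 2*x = x^2 + C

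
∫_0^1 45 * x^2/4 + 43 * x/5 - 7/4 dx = 63/10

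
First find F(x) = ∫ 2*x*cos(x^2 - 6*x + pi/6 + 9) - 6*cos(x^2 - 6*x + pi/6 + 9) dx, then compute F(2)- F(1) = -sin(pi/6 + 4) + sin(pi/6 + 1)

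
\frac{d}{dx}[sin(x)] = cos(x)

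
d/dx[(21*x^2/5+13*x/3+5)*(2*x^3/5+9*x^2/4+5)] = 42*x^4/5 + 671*x^3/15 + 141*x^2/4 + 129*x/2 + 65/3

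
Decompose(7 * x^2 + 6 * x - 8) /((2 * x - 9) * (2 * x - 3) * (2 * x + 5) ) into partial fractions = 83/(448*(2*x + 5)) - 67/(192*(2*x - 3)) + 643/(336*(2*x - 9))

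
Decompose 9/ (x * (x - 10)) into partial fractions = 9/(10*(x - 10)) - 9/(10*x)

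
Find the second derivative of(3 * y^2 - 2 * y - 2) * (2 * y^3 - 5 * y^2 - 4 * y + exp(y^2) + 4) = 12*y^4*exp(y^2) - 8*y^3*exp(y^2) + 120*y^3 + 22*y^2*exp(y^2) - 228*y^2 - 12*y*exp(y^2) - 36*y + 2*exp(y^2) + 60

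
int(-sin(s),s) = cos(s) + C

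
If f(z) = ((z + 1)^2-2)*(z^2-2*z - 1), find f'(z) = 4*z^3 - 12*z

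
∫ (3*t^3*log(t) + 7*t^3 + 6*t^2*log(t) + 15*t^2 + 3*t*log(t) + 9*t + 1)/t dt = (t + 1)^3*(log(t) + 2) + C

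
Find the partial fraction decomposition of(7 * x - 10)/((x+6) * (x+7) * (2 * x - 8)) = -59/(22*(x + 7)) + 13/(5*(x + 6)) + 9/(110*(x - 4))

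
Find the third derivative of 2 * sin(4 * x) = -128*cos(4*x)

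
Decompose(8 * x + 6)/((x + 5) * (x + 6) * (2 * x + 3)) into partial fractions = -8/(21*(2*x + 3)) - 14/(3*(x + 6)) + 34/(7*(x + 5))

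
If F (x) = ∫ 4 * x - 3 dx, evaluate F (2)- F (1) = 3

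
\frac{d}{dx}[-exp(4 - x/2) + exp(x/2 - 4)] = (exp(x - 8) + 1)*exp(4 - x/2)/2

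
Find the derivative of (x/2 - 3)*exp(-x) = (7 - x)*exp(-x)/2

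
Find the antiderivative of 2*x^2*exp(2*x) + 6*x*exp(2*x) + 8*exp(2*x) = ((x + 1)^2 + 2)*exp(2*x) + C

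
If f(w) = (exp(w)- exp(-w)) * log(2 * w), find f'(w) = (w*exp(2*w)*log(w) + w*exp(2*w)*log(2) + w*log(w) + w*log(2) + exp(2*w) - 1)*exp(-w)/w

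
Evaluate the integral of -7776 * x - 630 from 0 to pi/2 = -3*(3 + 18*pi)^2 + 27 + 9*pi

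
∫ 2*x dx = x^2 + C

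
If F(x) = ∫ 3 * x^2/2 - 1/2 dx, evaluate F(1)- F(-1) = 0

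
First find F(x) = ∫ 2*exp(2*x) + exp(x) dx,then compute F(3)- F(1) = -exp(3) - (1 + E)^2 + E + (1 + exp(3))^2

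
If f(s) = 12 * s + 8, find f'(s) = 12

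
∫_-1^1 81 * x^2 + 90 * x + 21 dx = 96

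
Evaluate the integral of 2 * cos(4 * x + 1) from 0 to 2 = -sin(1)/2 + sin(9)/2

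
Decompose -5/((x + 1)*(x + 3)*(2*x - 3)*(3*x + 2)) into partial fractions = 135/(91*(3*x + 2)) - 8/(117*(2*x - 3)) + 5/(126*(x + 3)) - 1/(2*(x + 1))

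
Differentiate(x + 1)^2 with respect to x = 2*x + 2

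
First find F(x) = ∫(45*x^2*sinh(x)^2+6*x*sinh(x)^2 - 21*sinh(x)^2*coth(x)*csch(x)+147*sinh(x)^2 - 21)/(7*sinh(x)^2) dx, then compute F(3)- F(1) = -3/tanh(1) - 3/sinh(1) + 3/sinh(3) + 3/tanh(3) + 708/7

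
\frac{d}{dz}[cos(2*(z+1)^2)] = -4*(z + 1)*sin(2*z^2 + 4*z + 2)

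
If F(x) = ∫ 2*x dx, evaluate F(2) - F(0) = 4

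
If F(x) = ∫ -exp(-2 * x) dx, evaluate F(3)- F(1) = -exp(-2)/2 + exp(-6)/2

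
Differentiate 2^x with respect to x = 2^x*log(2)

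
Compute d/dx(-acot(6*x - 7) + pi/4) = 3/(18*x^2 - 42*x + 25)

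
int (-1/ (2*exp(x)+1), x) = log(2 + exp(-x)) + C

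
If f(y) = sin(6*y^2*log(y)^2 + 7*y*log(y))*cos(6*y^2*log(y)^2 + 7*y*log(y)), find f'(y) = (12*y*log(y)^2 + 12*y*log(y) + 7*log(y) + 7)*cos(2*y*(6*y*log(y) + 7)*log(y))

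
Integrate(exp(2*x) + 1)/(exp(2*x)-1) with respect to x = log(sinh(x)) + C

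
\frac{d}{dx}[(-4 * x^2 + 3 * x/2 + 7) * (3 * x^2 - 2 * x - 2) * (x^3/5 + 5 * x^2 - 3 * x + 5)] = -84*x^6/5 - 345*x^5 + 1037*x^4/2 + 582*x^3/5 - 3099*x^2/10 + 222*x - 43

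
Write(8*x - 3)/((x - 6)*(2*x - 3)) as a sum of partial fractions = -2/(2*x - 3) + 5/(x - 6)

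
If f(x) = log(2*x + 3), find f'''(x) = 16/(8*x^3 + 36*x^2 + 54*x + 27)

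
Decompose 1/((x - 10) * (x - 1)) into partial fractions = -1/(9*(x - 1)) + 1/(9*(x - 10))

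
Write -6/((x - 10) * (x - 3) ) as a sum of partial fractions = 6/(7*(x - 3)) - 6/(7*(x - 10))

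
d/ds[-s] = -1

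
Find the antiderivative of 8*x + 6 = 4*x^2 + 6*x + C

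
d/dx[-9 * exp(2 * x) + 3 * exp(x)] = -18*exp(2*x) + 3*exp(x)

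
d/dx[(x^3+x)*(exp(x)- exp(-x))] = (x^3*exp(2*x) + x^3 + 3*x^2*exp(2*x) - 3*x^2 + x*exp(2*x) + x + exp(2*x) - 1)*exp(-x)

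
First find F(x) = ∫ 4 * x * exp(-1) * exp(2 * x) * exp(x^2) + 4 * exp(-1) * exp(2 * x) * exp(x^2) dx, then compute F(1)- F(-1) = -2*exp(-2) + 2*exp(2)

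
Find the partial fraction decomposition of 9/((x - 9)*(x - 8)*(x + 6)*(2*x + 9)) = 8/(225*(2*x + 9)) - 1/(70*(x + 6)) - 9/(350*(x - 8)) + 1/(45*(x - 9))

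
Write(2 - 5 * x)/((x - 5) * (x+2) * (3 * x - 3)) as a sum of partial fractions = 4/(21*(x + 2)) + 1/(12*(x - 1)) - 23/(84*(x - 5))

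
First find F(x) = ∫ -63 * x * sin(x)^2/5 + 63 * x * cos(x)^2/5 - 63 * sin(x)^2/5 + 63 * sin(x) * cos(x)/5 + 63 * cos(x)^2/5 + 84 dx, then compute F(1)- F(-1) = 63*sin(2)/5 + 168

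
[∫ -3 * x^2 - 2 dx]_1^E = -exp(3) - 2*E + 3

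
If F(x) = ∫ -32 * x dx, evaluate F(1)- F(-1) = 0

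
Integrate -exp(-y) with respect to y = exp(-y) + C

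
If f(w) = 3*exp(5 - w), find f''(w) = 3*exp(5 - w)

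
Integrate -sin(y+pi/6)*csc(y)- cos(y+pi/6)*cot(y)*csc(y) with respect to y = sqrt(3)/(2*tan(y)) + C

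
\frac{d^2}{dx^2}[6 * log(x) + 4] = -6/x^2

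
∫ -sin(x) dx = cos(x) + C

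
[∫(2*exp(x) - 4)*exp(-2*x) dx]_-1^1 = -2*exp(2) - 2*exp(-1) + 2*exp(-2) + 2*E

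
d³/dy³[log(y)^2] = (4*log(y) - 6)/y^3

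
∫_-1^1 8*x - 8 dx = -16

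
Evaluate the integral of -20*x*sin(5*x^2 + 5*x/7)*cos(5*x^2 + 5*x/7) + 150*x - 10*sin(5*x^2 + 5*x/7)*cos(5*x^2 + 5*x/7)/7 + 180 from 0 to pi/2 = -1/2 - cos(pi*(2/7 - 5*pi/2))/2 + 75*pi^2/4 + 90*pi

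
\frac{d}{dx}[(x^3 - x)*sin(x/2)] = x^3*cos(x/2)/2 + 3*x^2*sin(x/2) - x*cos(x/2)/2 - sin(x/2)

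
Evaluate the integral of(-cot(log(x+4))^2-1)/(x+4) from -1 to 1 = -cot(log(3)) + cot(log(5))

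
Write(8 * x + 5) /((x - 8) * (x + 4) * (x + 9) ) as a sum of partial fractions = -67/(85*(x + 9)) + 9/(20*(x + 4)) + 23/(68*(x - 8))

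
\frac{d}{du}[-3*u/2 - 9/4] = -3/2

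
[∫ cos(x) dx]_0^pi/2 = 1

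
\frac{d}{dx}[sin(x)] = cos(x)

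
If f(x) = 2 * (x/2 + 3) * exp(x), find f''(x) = x*exp(x) + 8*exp(x)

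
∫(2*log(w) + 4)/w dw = (log(w) + 2)^2 + C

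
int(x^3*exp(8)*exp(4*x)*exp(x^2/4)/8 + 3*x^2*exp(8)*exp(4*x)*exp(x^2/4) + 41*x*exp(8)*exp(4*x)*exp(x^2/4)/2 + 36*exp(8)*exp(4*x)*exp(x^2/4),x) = (x^2 + 16*x + 32)*exp(x^2/4 + 4*x + 8)/4 + C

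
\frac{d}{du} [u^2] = 2*u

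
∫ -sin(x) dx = cos(x) + C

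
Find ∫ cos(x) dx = sin(x) + C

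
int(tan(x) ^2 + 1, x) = tan(x) + C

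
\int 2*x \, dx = x^2 + C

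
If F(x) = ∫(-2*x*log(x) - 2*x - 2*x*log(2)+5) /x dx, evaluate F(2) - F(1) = -log(2)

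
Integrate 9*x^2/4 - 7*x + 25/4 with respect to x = 3*x^3/4 - 7*x^2/2 + 25*x/4 + C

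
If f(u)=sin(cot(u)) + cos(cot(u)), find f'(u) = -sqrt(2)*cos(pi/4 + 1/tan(u))/sin(u)^2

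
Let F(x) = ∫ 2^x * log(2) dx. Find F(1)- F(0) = 1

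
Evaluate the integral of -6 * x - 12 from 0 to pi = 12 - 3*(2 + pi)^2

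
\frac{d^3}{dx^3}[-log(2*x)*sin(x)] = (x^3*log(x)*cos(x) + x^3*log(2)*cos(x) + 3*x^2*sin(x) + 3*x*cos(x) - 2*sin(x))/x^3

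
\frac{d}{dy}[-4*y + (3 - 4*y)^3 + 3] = -192*y^2 + 288*y - 112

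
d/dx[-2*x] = -2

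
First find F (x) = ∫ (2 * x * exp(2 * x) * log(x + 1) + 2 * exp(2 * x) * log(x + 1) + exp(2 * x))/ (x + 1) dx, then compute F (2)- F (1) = -exp(2)*log(2) + exp(4)*log(3)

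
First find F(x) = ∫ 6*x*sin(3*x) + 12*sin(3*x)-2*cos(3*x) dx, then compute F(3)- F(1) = 6*cos(3) - 10*cos(9)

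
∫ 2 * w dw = w^2 + C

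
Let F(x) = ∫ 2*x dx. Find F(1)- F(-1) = 0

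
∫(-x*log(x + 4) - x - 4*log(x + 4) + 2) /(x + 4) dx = (2 - x)*log(x + 4) + C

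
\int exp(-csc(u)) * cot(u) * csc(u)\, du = exp(-csc(u)) + C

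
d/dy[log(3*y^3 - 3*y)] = (3*y^2 - 1)/(y^3 - y)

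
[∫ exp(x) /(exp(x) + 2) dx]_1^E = -log(4 + 2*E) + log(4 + 2*exp(E))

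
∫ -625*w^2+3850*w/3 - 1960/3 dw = -625*w^3/3 + 1925*w^2/3 - 1960*w/3 + C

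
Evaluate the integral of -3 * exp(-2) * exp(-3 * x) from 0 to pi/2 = -exp(-2) + exp(-3*pi/2 - 2)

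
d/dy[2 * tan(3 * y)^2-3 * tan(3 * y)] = 3*(4*sin(3*y)/cos(3*y) - 3)/cos(3*y)^2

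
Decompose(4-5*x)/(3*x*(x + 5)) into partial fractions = -29/(15*(x + 5)) + 4/(15*x)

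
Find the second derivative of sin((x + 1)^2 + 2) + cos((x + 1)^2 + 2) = -4*x^2*sin(x^2 + 2*x + 3) - 4*x^2*cos(x^2 + 2*x + 3) - 8*x*sin(x^2 + 2*x + 3) - 8*x*cos(x^2 + 2*x + 3) - 6*sin(x^2 + 2*x + 3) - 2*cos(x^2 + 2*x + 3)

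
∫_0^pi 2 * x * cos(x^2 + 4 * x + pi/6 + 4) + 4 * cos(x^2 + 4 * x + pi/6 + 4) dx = sin(pi/6 + 4 + pi^2) - sin(pi/6 + 4)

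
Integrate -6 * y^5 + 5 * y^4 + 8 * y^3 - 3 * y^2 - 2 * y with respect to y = -y^6 + y^5 + 2*y^4 - y^3 - y^2 + C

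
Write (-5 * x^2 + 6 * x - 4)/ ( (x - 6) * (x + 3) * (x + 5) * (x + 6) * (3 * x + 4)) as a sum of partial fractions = 423/(4235*(3*x + 4)) - 55/(126*(x + 6)) + 159/(242*(x + 5)) - 67/(270*(x + 3)) - 37/(6534*(x - 6))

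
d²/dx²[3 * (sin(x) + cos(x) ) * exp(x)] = 6*sqrt(2)*exp(x)*cos(x + pi/4)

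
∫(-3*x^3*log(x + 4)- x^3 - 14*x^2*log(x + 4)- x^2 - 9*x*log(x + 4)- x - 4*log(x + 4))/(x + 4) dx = -x*(x^2 + x + 1)*log(x + 4) + C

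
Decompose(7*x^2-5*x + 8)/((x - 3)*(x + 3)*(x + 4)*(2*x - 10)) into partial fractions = -10/(9*(x + 4)) + 43/(48*(x + 3)) - 1/(3*(x - 3)) + 79/(144*(x - 5))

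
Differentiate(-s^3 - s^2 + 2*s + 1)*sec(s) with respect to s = (-s^3*sin(s)/cos(s) - s^2*sin(s)/cos(s) - 3*s^2 + 2*s*sin(s)/cos(s) - 2*s + sin(s)/cos(s) + 2)/cos(s)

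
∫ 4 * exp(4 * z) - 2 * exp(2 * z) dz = exp(4*z) - exp(2*z) + C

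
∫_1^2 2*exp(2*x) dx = -2*E - (-1 + E)^2 + 2*exp(2) + (-1 + exp(2))^2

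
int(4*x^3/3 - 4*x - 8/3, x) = x^4/3 - 2*x^2 - 8*x/3 + C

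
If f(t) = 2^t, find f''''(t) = 2^t*log(2)^4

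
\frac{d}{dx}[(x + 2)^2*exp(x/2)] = x^2*exp(x/2)/2 + 4*x*exp(x/2) + 6*exp(x/2)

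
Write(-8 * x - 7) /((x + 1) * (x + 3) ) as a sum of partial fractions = -17/(2*(x + 3)) + 1/(2*(x + 1))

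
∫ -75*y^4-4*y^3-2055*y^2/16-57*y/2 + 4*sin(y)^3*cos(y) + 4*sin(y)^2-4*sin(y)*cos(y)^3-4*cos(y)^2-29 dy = -(12*y^2 - y + 20)*(20*y^3 + 3*y^2 + 24*y + 16)/16 - 2*sin(2*y) + cos(4*y)/4 + C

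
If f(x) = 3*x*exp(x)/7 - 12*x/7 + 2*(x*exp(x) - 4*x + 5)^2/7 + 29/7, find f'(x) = 4*x^2*exp(2*x)/7 - 16*x^2*exp(x)/7 + 4*x*exp(2*x)/7 - 9*x*exp(x)/7 + 64*x/7 + 23*exp(x)/7 - 92/7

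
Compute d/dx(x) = 1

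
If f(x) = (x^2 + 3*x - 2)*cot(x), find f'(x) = -x^2/sin(x)^2 + 2*x/tan(x) - 3*x/sin(x)^2 + 3/tan(x) + 2/sin(x)^2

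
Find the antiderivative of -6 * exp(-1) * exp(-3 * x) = 2*exp(-3*x - 1) + C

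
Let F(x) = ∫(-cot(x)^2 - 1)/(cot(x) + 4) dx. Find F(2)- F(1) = -log(cot(1) + 4) + log(cot(2) + 4)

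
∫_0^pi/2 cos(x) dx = 1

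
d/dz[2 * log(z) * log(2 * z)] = (4*log(z) + 2*log(2))/z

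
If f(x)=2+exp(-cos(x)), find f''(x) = (sin(x)^2 + cos(x))*exp(-cos(x))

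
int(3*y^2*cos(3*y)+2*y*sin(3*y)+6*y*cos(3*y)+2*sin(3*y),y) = y*(y + 2)*sin(3*y) + C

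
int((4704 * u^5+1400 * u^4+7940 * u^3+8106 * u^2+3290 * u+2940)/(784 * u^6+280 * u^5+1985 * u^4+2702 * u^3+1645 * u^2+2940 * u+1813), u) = log(16*u^6 + 40*u^5/7 + 1985*u^4/49 + 386*u^3/7 + 235*u^2/7 + 60*u + 37) + C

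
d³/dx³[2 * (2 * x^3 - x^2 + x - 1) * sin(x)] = -4*x^3*cos(x) - 36*x^2*sin(x) + 2*x^2*cos(x) + 12*x*sin(x) + 70*x*cos(x) + 18*sin(x) - 10*cos(x)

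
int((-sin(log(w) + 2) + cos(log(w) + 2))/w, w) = sqrt(2)*sin(log(w) + pi/4 + 2) + C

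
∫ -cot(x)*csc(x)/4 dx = csc(x)/4 + C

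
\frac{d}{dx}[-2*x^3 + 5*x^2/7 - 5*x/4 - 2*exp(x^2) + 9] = -6*x^2 - 4*x*exp(x^2) + 10*x/7 - 5/4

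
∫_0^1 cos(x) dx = sin(1)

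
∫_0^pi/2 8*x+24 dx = -36 + (-6 - pi)^2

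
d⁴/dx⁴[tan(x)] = 24*tan(x)^5 + 40*tan(x)^3 + 16*tan(x)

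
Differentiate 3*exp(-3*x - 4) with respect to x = -9*exp(-3*x - 4)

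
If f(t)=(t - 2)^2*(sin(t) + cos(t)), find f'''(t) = t^2*sin(t) - t^2*cos(t) - 10*t*sin(t) - 2*t*cos(t) + 10*sin(t) + 14*cos(t)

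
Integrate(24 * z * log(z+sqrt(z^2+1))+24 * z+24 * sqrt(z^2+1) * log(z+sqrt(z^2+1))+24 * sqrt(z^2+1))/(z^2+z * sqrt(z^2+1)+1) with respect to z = 12*(log(z + sqrt(z^2 + 1)) + 2)*log(z + sqrt(z^2 + 1)) + C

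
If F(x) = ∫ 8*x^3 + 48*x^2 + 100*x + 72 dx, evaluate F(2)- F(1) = 364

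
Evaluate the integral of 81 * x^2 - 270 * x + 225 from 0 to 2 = 126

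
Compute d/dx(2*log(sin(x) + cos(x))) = 2/tan(x + pi/4)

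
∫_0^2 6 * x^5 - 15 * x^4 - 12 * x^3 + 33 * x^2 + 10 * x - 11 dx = 6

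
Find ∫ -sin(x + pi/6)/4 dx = cos(x + pi/6)/4 + C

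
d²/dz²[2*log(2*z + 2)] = -2/(z^2 + 2*z + 1)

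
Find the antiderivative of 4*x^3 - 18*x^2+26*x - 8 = x^4 - 6*x^3 + 13*x^2 - 8*x + C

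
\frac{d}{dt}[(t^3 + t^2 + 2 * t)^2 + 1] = 6*t^5 + 10*t^4 + 20*t^3 + 12*t^2 + 8*t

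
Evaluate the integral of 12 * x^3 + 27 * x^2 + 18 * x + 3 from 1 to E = -24 + 3*E*(1 + E)^3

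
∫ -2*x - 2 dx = -x^2 - 2*x + C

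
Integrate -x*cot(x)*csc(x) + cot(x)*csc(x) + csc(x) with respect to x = (x - 1)*csc(x) + C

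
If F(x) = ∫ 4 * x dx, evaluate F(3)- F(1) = 16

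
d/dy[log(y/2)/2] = 1/(2*y)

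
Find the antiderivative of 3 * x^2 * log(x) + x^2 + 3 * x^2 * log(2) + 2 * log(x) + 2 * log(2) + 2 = x*(x^2 + 2)*log(2*x) + C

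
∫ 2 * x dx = x^2 + C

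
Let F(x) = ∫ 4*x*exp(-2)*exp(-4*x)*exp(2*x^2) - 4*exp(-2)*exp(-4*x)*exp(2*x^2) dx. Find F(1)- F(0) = -exp(-2) + exp(-4)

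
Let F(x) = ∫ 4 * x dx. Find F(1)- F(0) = 2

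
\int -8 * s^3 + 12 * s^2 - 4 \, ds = -2*s^4 + 4*s^3 - 4*s + C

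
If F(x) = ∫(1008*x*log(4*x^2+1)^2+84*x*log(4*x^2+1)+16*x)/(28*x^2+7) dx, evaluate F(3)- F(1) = -6*log(5)^3 - 3*log(5)^2/4 - 2*log(5)/7 + 2*log(37)/7 + 3*log(37)^2/4 + 6*log(37)^3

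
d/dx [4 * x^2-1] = 8*x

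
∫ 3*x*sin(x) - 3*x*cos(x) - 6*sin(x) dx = -3*sqrt(2)*(x - 1)*sin(x + pi/4) + C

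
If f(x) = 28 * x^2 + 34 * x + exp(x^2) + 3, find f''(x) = 4*x^2*exp(x^2) + 2*exp(x^2) + 56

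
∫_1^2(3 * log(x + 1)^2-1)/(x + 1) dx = -log(3) - log(2)^3 + log(2) + log(3)^3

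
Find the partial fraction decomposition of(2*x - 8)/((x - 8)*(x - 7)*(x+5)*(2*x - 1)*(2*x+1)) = 4/(255*(2*x + 1)) - 28/(2145*(2*x - 1)) - 1/(858*(x + 5)) - 1/(390*(x - 7)) + 8/(3315*(x - 8))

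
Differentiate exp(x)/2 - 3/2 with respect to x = exp(x)/2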